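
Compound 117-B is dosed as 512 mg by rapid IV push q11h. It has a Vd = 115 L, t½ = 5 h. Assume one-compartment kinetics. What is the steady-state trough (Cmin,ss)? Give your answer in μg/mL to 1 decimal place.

Over one 11-h interval, 11/5 ≈ 2.2 half-lives elapse, leaving f ≈ 0.2176 of each dose.
At steady state, accumulation factor R = 1/(1 − e^(−kτ)) ≈ 1.2781.
Each bolus raises the concentration by D/Vd = 512/115 ≈ 4.452 μg/mL.
Steady-state peak Cmax,ss = C₀·R ≈ 4.452 × 1.2781 ≈ 5.690 μg/mL.
One interval later, Cmin,ss = Cmax,ss·e^(−kτ) ≈ 5.690 × 0.2176 ≈ 1.238 μg/mL.

1.2 μg/mL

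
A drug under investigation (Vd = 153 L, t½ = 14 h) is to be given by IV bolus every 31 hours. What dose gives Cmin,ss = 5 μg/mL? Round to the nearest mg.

2785 mg

τ/t½ = 31/14 ≈ 2.2143, so f = (1/2)^(31/14) ≈ 0.215493.
Cmin,ss = (D/Vd)·f/(1−f), so D = Cmin,ss·Vd·(1−f)/f.
D = 5 × 153 × (1−f)/f ≈ 5 × 153 × 3.64052 ≈ 2785.00 mg.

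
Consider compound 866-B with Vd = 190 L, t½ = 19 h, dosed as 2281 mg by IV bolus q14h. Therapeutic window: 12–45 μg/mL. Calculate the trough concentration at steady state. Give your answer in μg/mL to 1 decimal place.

18.0 μg/mL

k = ln2/t½ = ln2/19 ≈ 0.036481 h⁻¹; fraction remaining f = e^(−kτ) = e^(−0.036481×14) ≈ 0.6001.
Each bolus raises the concentration by D/Vd = 2281/190 ≈ 12.005 μg/mL.
Steady-state trough Cmin,ss = C₀·f/(1−f) ≈ 12.005 × 0.6001/0.3999 ≈ 18.015 μg/mL.
Trough 18.0 μg/mL vs MEC 12 μg/mL: adequate.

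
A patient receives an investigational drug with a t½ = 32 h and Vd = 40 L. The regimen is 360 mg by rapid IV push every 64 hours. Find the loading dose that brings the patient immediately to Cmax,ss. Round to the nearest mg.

480 mg

f = (1/2)^(64/32) ≈ 0.250000; accumulation ratio R = 1/(1−f) ≈ 1.33333.
Loading dose to hit Cmax,ss on first dose: D_load = D_maint·R ≈ 360 × 1.33333 ≈ 480.00 mg.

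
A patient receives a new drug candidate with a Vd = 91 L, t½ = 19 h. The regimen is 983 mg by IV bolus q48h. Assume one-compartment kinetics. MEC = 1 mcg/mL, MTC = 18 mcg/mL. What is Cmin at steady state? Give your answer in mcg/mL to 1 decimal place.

2.3 mcg/mL

Over one 48-h interval, 48/19 ≈ 2.5263 half-lives elapse, leaving f ≈ 0.1736 of each dose.
Each bolus raises the concentration by D/Vd = 983/91 ≈ 10.802 mcg/mL.
Steady-state trough Cmin,ss = C₀·f/(1−f) ≈ 10.802 × 0.1736/0.8264 ≈ 2.269 mcg/mL.
Trough 2.3 mcg/mL vs MEC 1 mcg/mL: adequate.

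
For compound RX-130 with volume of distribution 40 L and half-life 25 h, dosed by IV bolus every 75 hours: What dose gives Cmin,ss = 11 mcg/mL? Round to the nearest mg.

τ/t½ = 75/25 ≈ 3, so f = (1/2)^(75/25) ≈ 0.125000.
Cmin,ss = (D/Vd)·f/(1−f), so D = Cmin,ss·Vd·(1−f)/f.
D = 11 × 40 × (1−f)/f ≈ 11 × 40 × 7.00000 ≈ 3080.00 mg.

3080 mg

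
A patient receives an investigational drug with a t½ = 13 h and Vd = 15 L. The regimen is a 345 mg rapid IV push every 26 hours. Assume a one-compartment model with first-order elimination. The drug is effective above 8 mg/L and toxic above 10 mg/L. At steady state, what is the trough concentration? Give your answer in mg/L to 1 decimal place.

7.7 mg/L

τ = 26 h = 2 half-lives, so f = (1/2)^2 = 0.25.
Accumulation ratio R = 1/(1 − f) = 1/0.75 = 4/3.
Single-dose peak C₀ = D/Vd = 345/15 = 23 mg/L.
Steady-state peak Cmax,ss = C₀·R = 23 × 4/3 ≈ 30.667 mg/L.
Steady-state trough Cmin,ss = Cmax,ss·f ≈ 30.667 × 0.25 ≈ 7.667 mg/L.
Trough 7.7 mg/L vs MEC 8 mg/L: subtherapeutic.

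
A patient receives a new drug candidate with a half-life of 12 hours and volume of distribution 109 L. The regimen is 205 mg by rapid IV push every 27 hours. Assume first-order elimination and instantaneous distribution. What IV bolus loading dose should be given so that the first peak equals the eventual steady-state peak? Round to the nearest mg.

260 mg

f = (1/2)^(27/12) ≈ 0.210224; accumulation ratio R = 1/(1−f) ≈ 1.26618.
Loading dose to hit Cmax,ss on first dose: D_load = D_maint·R ≈ 205 × 1.26618 ≈ 259.57 mg.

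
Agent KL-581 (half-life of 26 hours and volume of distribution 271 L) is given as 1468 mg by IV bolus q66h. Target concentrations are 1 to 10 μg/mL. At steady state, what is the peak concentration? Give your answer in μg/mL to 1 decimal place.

6.5 μg/mL

k = ln2/t½ = ln2/26 ≈ 0.026660 h⁻¹; fraction remaining f = e^(−kτ) = e^(−0.026660×66) ≈ 0.1721.
Accumulation ratio R = 1/(1 − f) ≈ 1/0.8279 ≈ 1.2079.
Single-dose peak C₀ = D/Vd = 1468/271 ≈ 5.417 μg/mL.
Steady-state peak Cmax,ss = C₀·R ≈ 5.417 × 1.2079 ≈ 6.543 μg/mL.
Peak 6.5 μg/mL vs MTC 10 μg/mL: below toxic threshold.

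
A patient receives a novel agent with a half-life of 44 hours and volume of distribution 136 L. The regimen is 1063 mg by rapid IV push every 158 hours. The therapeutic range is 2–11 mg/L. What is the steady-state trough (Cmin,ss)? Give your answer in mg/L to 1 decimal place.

0.7 mg/L

k = ln2/t½ = ln2/44 ≈ 0.015753 h⁻¹; fraction remaining f = e^(−kτ) = e^(−0.015753×158) ≈ 0.0830.
Each bolus raises the concentration by D/Vd = 1063/136 ≈ 7.816 mg/L.
Steady-state trough Cmin,ss = C₀·f/(1−f) ≈ 7.816 × 0.0830/0.9170 ≈ 0.707 mg/L.
Trough 0.7 mg/L vs MEC 2 mg/L: subtherapeutic.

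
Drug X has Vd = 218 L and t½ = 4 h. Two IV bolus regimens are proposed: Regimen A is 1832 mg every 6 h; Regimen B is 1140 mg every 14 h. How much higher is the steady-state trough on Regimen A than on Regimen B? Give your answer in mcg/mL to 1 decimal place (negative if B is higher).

4.1 mcg/mL

Regimen A: f = (1/2)^(6/4) ≈ 0.3536; Cmin,ss = (1832/218)·f/(1−f) ≈ 4.597 mcg/mL.
Regimen B: f = (1/2)^(14/4) ≈ 0.0884; Cmin,ss = (1140/218)·f/(1−f) ≈ 0.507 mcg/mL.
Difference ≈ 4.597 − 0.507 ≈ 4.090 mcg/mL.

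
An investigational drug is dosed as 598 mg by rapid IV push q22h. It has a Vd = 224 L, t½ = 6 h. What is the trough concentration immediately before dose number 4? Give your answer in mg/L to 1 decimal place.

f = (1/2)^(τ/t½) = (1/2)^(22/6) ≈ 0.0787.
C₀ = D/Vd = 598/224 ≈ 2.670 mg/L.
Before the 4th dose, 3 doses have been given. Superposition: Cmin = C₀·(f + f² + … + f^3).
≈ 2.670 × (0.0787 + 0.0062 + 0.0005) ≈ 2.670 × 0.0854 ≈ 0.228 mg/L.

0.2 mg/L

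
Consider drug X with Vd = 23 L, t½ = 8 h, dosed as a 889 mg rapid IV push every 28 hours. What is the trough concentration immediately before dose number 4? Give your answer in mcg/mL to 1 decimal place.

f = (1/2)^(τ/t½) = (1/2)^(28/8) ≈ 0.0884.
C₀ = D/Vd = 889/23 ≈ 38.652 mcg/mL.
Before the 4th dose, 3 doses have been given. Superposition: Cmin = C₀·(f + f² + … + f^3).
≈ 38.652 × (0.0884 + 0.0078 + 0.0007) ≈ 38.652 × 0.0969 ≈ 3.745 mcg/mL.

3.7 mcg/mL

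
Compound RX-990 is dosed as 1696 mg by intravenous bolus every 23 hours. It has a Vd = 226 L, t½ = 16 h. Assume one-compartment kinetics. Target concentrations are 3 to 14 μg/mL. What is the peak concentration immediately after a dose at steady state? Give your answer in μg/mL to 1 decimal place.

k = ln2/t½ = ln2/16 ≈ 0.043322 h⁻¹; fraction remaining f = e^(−kτ) = e^(−0.043322×23) ≈ 0.3692.
Accumulation ratio R = 1/(1 − f) ≈ 1/0.6308 ≈ 1.5853.
Each bolus raises the concentration by D/Vd = 1696/226 ≈ 7.504 μg/mL.
Steady-state peak Cmax,ss = C₀·R ≈ 7.504 × 1.5853 ≈ 11.896 μg/mL.
Peak 11.9 μg/mL vs MTC 14 μg/mL: below toxic threshold.

11.9 μg/mL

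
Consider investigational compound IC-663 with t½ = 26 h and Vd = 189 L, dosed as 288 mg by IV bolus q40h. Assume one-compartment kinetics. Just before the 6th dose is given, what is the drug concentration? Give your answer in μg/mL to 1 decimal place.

0.8 μg/mL

f = (1/2)^(τ/t½) = (1/2)^(40/26) ≈ 0.3443.
C₀ = D/Vd = 288/189 ≈ 1.524 μg/mL.
Before the 6th dose, 5 doses have been given. Superposition: Cmin = C₀·(f + f² + … + f^5).
≈ 1.524 × (0.3443 + 0.1185 + 0.0408 + 0.0141 + 0.0048) ≈ 1.524 × 0.5225 ≈ 0.796 μg/mL.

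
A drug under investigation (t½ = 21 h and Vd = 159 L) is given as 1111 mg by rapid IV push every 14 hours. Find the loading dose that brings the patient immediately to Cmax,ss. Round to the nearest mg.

f = (1/2)^(14/21) ≈ 0.629961; accumulation ratio R = 1/(1−f) ≈ 2.70242.
Loading dose to hit Cmax,ss on first dose: D_load = D_maint·R ≈ 1111 × 2.70242 ≈ 3002.39 mg.

3002 mg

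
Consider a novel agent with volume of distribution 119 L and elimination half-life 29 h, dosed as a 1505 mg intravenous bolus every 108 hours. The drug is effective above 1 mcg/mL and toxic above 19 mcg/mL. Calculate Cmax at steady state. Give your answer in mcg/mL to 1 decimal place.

13.7 mcg/mL

τ/t½ = 108/29 ≈ 3.7241, so fraction remaining f = (1/2)^(108/29) ≈ 0.0757.
Accumulation ratio R = 1/(1 − f) ≈ 1/0.9243 ≈ 1.0819.
Single-dose peak C₀ = D/Vd = 1505/119 ≈ 12.647 mcg/mL.
Steady-state peak Cmax,ss = C₀·R ≈ 12.647 × 1.0819 ≈ 13.683 mcg/mL.
Peak 13.7 mcg/mL vs MTC 19 mcg/mL: below toxic threshold.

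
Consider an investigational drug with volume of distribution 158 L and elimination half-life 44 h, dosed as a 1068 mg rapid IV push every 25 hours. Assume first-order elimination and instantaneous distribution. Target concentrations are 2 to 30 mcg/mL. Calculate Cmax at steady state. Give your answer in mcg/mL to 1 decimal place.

20.8 mcg/mL

Over one 25-h interval, 25/44 ≈ 0.56818 half-lives elapse, leaving f ≈ 0.6745 of each dose.
Accumulation ratio R = 1/(1 − f) ≈ 1/0.3255 ≈ 3.0722.
Each bolus raises the concentration by D/Vd = 1068/158 ≈ 6.759 mcg/mL.
Steady-state peak Cmax,ss = C₀·R ≈ 6.759 × 3.0722 ≈ 20.765 mcg/mL.
Peak 20.8 mcg/mL vs MTC 30 mcg/mL: below toxic threshold.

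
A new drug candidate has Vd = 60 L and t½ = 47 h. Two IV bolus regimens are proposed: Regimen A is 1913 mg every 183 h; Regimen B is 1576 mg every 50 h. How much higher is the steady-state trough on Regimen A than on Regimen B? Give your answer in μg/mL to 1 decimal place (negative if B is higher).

Regimen A: f = (1/2)^(183/47) ≈ 0.0673; Cmin,ss = (1913/60)·f/(1−f) ≈ 2.301 μg/mL.
Regimen B: f = (1/2)^(50/47) ≈ 0.4784; Cmin,ss = (1576/60)·f/(1−f) ≈ 24.091 μg/mL.
Difference ≈ 2.301 − 24.091 ≈ -21.790 μg/mL.

-21.8 μg/mL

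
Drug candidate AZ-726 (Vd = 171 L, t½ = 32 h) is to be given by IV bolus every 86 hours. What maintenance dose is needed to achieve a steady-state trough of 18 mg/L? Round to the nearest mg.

τ/t½ = 86/32 ≈ 2.6875, so f = (1/2)^(86/32) ≈ 0.155232.
Cmin,ss = (D/Vd)·f/(1−f), so D = Cmin,ss·Vd·(1−f)/f.
D = 18 × 171 × (1−f)/f ≈ 18 × 171 × 5.44197 ≈ 16750.38 mg.

16750 mg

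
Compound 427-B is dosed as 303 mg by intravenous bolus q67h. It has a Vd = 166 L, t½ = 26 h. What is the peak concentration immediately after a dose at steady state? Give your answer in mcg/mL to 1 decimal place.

τ/t½ = 67/26 ≈ 2.5769, so fraction remaining f = (1/2)^(67/26) ≈ 0.1676.
At steady state, accumulation factor R = 1/(1 − e^(−kτ)) ≈ 1.2013.
Single-dose peak C₀ = D/Vd = 303/166 ≈ 1.825 mcg/mL.
Steady-state peak Cmax,ss = C₀·R ≈ 1.825 × 1.2013 ≈ 2.192 mcg/mL.

2.2 mcg/mL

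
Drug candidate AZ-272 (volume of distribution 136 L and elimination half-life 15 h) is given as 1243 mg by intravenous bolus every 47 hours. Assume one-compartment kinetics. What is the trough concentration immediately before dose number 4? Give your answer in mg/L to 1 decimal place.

1.2 mg/L

f = (1/2)^(τ/t½) = (1/2)^(47/15) ≈ 0.1140.
C₀ = D/Vd = 1243/136 ≈ 9.140 mg/L.
Before the 4th dose, 3 doses have been given. Superposition: Cmin = C₀·(f + f² + … + f^3).
≈ 9.140 × (0.1140 + 0.0130 + 0.0015) ≈ 9.140 × 0.1285 ≈ 1.174 mg/L.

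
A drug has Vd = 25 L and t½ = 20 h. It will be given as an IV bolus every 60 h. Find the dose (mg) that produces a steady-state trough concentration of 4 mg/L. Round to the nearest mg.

τ/t½ = 60/20 ≈ 3, so f = (1/2)^(60/20) ≈ 0.125000.
Cmin,ss = (D/Vd)·f/(1−f), so D = Cmin,ss·Vd·(1−f)/f.
D = 4 × 25 × (1−f)/f ≈ 4 × 25 × 7.00000 ≈ 700.00 mg.

700 mg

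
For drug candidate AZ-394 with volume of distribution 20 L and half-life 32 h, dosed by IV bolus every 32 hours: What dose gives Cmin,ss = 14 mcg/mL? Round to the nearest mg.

280 mg

τ/t½ = 32/32 ≈ 1, so f = (1/2)^(32/32) ≈ 0.500000.
Cmin,ss = (D/Vd)·f/(1−f), so D = Cmin,ss·Vd·(1−f)/f.
D = 14 × 20 × (1−f)/f ≈ 14 × 20 × 1.00000 ≈ 280.00 mg.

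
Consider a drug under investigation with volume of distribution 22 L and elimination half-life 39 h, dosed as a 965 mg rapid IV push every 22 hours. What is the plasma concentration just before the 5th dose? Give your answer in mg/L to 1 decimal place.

f = (1/2)^(τ/t½) = (1/2)^(22/39) ≈ 0.6764.
C₀ = D/Vd = 965/22 ≈ 43.864 mg/L.
Before the 5th dose, 4 doses have been given. Superposition: Cmin = C₀·(f + f² + … + f^4).
≈ 43.864 × (0.6764 + 0.4575 + 0.3095 + 0.2093) ≈ 43.864 × 1.6527 ≈ 72.494 mg/L.

72.5 mg/L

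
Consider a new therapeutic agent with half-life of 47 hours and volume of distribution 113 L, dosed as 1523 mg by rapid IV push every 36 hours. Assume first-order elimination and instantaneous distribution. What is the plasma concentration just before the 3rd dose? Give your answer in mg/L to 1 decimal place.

12.6 mg/L

f = (1/2)^(τ/t½) = (1/2)^(36/47) ≈ 0.5881.
C₀ = D/Vd = 1523/113 ≈ 13.478 mg/L.
Before the 3rd dose, 2 doses have been given. Superposition: Cmin = C₀·(f + f²).
≈ 13.478 × (0.5881 + 0.3459) ≈ 13.478 × 0.9340 ≈ 12.588 mg/L.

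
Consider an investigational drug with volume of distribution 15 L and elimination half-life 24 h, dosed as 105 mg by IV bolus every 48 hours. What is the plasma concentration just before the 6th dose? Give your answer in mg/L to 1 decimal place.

f = (1/2)^(τ/t½) = (1/2)^(48/24) ≈ 0.2500.
C₀ = D/Vd = 105/15 ≈ 7.000 mg/L.
Before the 6th dose, 5 doses have been given. Superposition: Cmin = C₀·(f + f² + … + f^5).
≈ 7.000 × (0.2500 + 0.0625 + 0.0156 + 0.0039 + 0.0010) ≈ 7.000 × 0.3330 ≈ 2.331 mg/L.

2.3 mg/L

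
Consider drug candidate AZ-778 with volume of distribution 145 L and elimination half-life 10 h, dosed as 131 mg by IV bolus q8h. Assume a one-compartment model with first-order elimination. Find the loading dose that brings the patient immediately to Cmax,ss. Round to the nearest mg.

308 mg

f = (1/2)^(8/10) ≈ 0.574349; accumulation ratio R = 1/(1−f) ≈ 2.34934.
Loading dose to hit Cmax,ss on first dose: D_load = D_maint·R ≈ 131 × 2.34934 ≈ 307.76 mg.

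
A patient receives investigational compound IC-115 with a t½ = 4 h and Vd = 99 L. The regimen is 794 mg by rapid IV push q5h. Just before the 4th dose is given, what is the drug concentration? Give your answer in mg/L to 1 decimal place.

5.4 mg/L

f = (1/2)^(τ/t½) = (1/2)^(5/4) ≈ 0.4204.
C₀ = D/Vd = 794/99 ≈ 8.020 mg/L.
Before the 4th dose, 3 doses have been given. Superposition: Cmin = C₀·(f + f² + … + f^3).
≈ 8.020 × (0.4204 + 0.1767 + 0.0743) ≈ 8.020 × 0.6714 ≈ 5.385 mg/L.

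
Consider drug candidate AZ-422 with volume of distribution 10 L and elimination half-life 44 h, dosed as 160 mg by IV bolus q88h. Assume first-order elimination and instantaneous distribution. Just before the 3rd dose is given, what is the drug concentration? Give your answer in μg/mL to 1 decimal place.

f = (1/2)^(τ/t½) = (1/2)^(88/44) ≈ 0.2500.
C₀ = D/Vd = 160/10 ≈ 16.000 μg/mL.
Before the 3rd dose, 2 doses have been given. Superposition: Cmin = C₀·(f + f²).
≈ 16.000 × (0.2500 + 0.0625) ≈ 16.000 × 0.3125 ≈ 5.000 μg/mL.

5.0 μg/mL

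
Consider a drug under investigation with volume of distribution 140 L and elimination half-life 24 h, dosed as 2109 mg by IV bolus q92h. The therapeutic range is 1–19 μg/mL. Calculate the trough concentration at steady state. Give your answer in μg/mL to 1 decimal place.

k = ln2/t½ = ln2/24 ≈ 0.028881 h⁻¹; fraction remaining f = e^(−kτ) = e^(−0.028881×92) ≈ 0.0702.
At steady state, accumulation factor R = 1/(1 − e^(−kτ)) ≈ 1.0755.
Single-dose peak C₀ = D/Vd = 2109/140 ≈ 15.064 μg/mL.
Cmax,ss = C₀/(1 − f) ≈ 15.064/0.9298 ≈ 16.201 μg/mL.
One interval later, Cmin,ss = Cmax,ss·e^(−kτ) ≈ 16.201 × 0.0702 ≈ 1.137 μg/mL.
Trough 1.1 μg/mL vs MEC 1 μg/mL: adequate.

1.1 μg/mL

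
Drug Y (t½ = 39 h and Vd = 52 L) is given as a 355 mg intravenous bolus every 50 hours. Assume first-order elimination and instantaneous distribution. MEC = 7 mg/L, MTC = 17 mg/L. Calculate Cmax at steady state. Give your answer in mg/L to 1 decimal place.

τ/t½ = 50/39 ≈ 1.2821, so fraction remaining f = (1/2)^(50/39) ≈ 0.4112.
At steady state, accumulation factor R = 1/(1 − e^(−kτ)) ≈ 1.6984.
Single-dose peak C₀ = D/Vd = 355/52 ≈ 6.827 mg/L.
Cmax,ss = C₀/(1 − f) ≈ 6.827/0.5888 ≈ 11.595 mg/L.
Peak 11.6 mg/L vs MTC 17 mg/L: below toxic threshold.

11.6 mg/L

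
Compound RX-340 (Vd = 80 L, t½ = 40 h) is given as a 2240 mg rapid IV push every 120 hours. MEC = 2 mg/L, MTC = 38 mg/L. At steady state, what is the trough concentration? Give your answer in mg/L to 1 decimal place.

τ = 120 h = 3 half-lives, so f = (1/2)^3 = 0.125.
At steady state, R = 1/(1 − 0.125) = 8/7.
Single-dose peak C₀ = D/Vd = 2240/80 = 28 mg/L.
Steady-state peak Cmax,ss = C₀·R = 28 × 8/7 ≈ 32.000 mg/L.
Steady-state trough Cmin,ss = Cmax,ss·f ≈ 32.000 × 0.125 ≈ 4.000 mg/L.
Trough 4.0 mg/L vs MEC 2 mg/L: adequate.

4.0 mg/L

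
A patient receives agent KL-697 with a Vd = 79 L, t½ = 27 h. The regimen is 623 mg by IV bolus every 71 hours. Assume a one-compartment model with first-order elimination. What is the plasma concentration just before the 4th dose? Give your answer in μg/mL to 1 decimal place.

f = (1/2)^(τ/t½) = (1/2)^(71/27) ≈ 0.1616.
C₀ = D/Vd = 623/79 ≈ 7.886 μg/mL.
Before the 4th dose, 3 doses have been given. Superposition: Cmin = C₀·(f + f² + … + f^3).
≈ 7.886 × (0.1616 + 0.0261 + 0.0042) ≈ 7.886 × 0.1919 ≈ 1.513 μg/mL.

1.5 μg/mL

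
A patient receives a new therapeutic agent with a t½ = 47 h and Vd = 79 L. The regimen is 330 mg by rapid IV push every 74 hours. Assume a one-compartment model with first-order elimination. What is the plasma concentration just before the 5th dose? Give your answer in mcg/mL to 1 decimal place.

f = (1/2)^(τ/t½) = (1/2)^(74/47) ≈ 0.3358.
C₀ = D/Vd = 330/79 ≈ 4.177 mcg/mL.
Before the 5th dose, 4 doses have been given. Superposition: Cmin = C₀·(f + f² + … + f^4).
≈ 4.177 × (0.3358 + 0.1128 + 0.0379 + 0.0127) ≈ 4.177 × 0.4992 ≈ 2.085 mcg/mL.

2.1 mcg/mL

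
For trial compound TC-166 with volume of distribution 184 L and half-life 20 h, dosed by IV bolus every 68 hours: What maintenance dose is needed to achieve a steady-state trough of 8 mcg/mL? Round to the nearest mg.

τ/t½ = 68/20 ≈ 3.4, so f = (1/2)^(68/20) ≈ 0.094732.
Cmin,ss = (D/Vd)·f/(1−f), so D = Cmin,ss·Vd·(1−f)/f.
D = 8 × 184 × (1−f)/f ≈ 8 × 184 × 9.55610 ≈ 14066.58 mg.

14067 mg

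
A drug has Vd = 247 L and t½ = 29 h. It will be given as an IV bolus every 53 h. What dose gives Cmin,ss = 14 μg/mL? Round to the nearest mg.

τ/t½ = 53/29 ≈ 1.8276, so f = (1/2)^(53/29) ≈ 0.281736.
Cmin,ss = (D/Vd)·f/(1−f), so D = Cmin,ss·Vd·(1−f)/f.
D = 14 × 247 × (1−f)/f ≈ 14 × 247 × 2.54942 ≈ 8815.89 mg.

8816 mg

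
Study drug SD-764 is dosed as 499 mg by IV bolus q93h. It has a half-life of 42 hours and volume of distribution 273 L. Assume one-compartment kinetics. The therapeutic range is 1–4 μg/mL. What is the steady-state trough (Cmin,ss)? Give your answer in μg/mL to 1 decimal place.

0.5 μg/mL

Over one 93-h interval, 93/42 ≈ 2.2143 half-lives elapse, leaving f ≈ 0.2155 of each dose.
At steady state, accumulation factor R = 1/(1 − e^(−kτ)) ≈ 1.2747.
Single-dose peak C₀ = D/Vd = 499/273 ≈ 1.828 μg/mL.
Cmax,ss = C₀/(1 − f) ≈ 1.828/0.7845 ≈ 2.330 μg/mL.
Steady-state trough Cmin,ss = Cmax,ss·f ≈ 2.330 × 0.2155 ≈ 0.502 μg/mL.
Trough 0.5 μg/mL vs MEC 1 μg/mL: subtherapeutic.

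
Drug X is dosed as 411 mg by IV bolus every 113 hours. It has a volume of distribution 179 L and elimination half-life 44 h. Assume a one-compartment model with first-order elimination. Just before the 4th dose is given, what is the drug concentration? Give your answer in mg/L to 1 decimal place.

f = (1/2)^(τ/t½) = (1/2)^(113/44) ≈ 0.1686.
C₀ = D/Vd = 411/179 ≈ 2.296 mg/L.
Before the 4th dose, 3 doses have been given. Superposition: Cmin = C₀·(f + f² + … + f^3).
≈ 2.296 × (0.1686 + 0.0284 + 0.0048) ≈ 2.296 × 0.2018 ≈ 0.463 mg/L.

0.5 mg/L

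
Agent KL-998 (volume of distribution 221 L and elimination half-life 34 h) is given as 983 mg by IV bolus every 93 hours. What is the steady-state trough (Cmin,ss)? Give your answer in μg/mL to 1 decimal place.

k = ln2/t½ = ln2/34 ≈ 0.020387 h⁻¹; fraction remaining f = e^(−kτ) = e^(−0.020387×93) ≈ 0.1502.
At steady state, accumulation factor R = 1/(1 − e^(−kτ)) ≈ 1.1767.
Each bolus raises the concentration by D/Vd = 983/221 ≈ 4.448 μg/mL.
Cmax,ss = C₀/(1 − f) ≈ 4.448/0.8498 ≈ 5.234 μg/mL.
One interval later, Cmin,ss = Cmax,ss·e^(−kτ) ≈ 5.234 × 0.1502 ≈ 0.786 μg/mL.

0.8 μg/mL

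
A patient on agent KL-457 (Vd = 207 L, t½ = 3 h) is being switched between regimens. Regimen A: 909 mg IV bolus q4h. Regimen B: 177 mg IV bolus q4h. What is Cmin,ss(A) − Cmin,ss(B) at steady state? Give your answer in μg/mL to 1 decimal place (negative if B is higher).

Regimen A: f = (1/2)^(4/3) ≈ 0.3969; Cmin,ss = (909/207)·f/(1−f) ≈ 2.890 μg/mL.
Regimen B: f = (1/2)^(4/3) ≈ 0.3969; Cmin,ss = (177/207)·f/(1−f) ≈ 0.563 μg/mL.
Difference ≈ 2.890 − 0.563 ≈ 2.327 μg/mL.

2.3 μg/mL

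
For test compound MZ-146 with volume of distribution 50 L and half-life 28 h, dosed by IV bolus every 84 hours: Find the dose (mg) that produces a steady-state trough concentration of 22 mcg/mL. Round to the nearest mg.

τ/t½ = 84/28 ≈ 3, so f = (1/2)^(84/28) ≈ 0.125000.
Cmin,ss = (D/Vd)·f/(1−f), so D = Cmin,ss·Vd·(1−f)/f.
D = 22 × 50 × (1−f)/f ≈ 22 × 50 × 7.00000 ≈ 7700.00 mg.

7700 mg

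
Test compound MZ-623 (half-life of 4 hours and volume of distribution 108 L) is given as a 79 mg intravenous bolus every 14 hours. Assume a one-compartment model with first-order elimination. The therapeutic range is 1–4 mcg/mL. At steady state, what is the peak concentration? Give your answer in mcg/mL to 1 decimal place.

0.8 mcg/mL

τ/t½ = 14/4 ≈ 3.5, so fraction remaining f = (1/2)^(14/4) ≈ 0.0884.
Accumulation ratio R = 1/(1 − f) ≈ 1/0.9116 ≈ 1.0970.
Each bolus raises the concentration by D/Vd = 79/108 ≈ 0.731 mcg/mL.
Cmax,ss = C₀/(1 − f) ≈ 0.731/0.9116 ≈ 0.802 mcg/mL.
Peak 0.8 mcg/mL vs MTC 4 mcg/mL: below toxic threshold.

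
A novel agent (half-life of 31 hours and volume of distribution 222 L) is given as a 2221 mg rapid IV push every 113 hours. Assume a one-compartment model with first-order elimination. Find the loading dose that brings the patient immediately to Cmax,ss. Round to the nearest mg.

f = (1/2)^(113/31) ≈ 0.079928; accumulation ratio R = 1/(1−f) ≈ 1.08687.
Loading dose to hit Cmax,ss on first dose: D_load = D_maint·R ≈ 2221 × 1.08687 ≈ 2413.94 mg.

2414 mg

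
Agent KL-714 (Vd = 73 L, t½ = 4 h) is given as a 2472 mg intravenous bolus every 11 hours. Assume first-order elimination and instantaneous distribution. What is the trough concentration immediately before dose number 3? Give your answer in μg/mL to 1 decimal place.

f = (1/2)^(τ/t½) = (1/2)^(11/4) ≈ 0.1487.
C₀ = D/Vd = 2472/73 ≈ 33.863 μg/mL.
Before the 3rd dose, 2 doses have been given. Superposition: Cmin = C₀·(f + f²).
≈ 33.863 × (0.1487 + 0.0221) ≈ 33.863 × 0.1708 ≈ 5.784 μg/mL.

5.8 μg/mL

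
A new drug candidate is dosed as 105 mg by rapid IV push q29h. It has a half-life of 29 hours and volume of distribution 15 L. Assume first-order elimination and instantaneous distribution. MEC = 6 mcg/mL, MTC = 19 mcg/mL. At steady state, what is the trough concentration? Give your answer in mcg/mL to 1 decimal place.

7.0 mcg/mL

The dosing interval is 1 half-life, so f = 2^(−1) = 0.5.
Accumulation ratio R = 1/(1 − f) = 1/0.5 = 2/1.
Single-dose peak C₀ = D/Vd = 105/15 = 7 mcg/mL.
Steady-state peak Cmax,ss = C₀·R = 7 × 2/1 ≈ 14.000 mcg/mL.
Steady-state trough Cmin,ss = Cmax,ss·f ≈ 14.000 × 0.5 ≈ 7.000 mcg/mL.
Trough 7.0 mcg/mL vs MEC 6 mcg/mL: adequate.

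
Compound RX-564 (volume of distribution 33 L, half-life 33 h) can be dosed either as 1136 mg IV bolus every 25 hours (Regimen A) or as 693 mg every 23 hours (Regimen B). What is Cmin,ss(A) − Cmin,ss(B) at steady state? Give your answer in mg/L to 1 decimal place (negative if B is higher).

16.0 mg/L

Regimen A: f = (1/2)^(25/33) ≈ 0.5915; Cmin,ss = (1136/33)·f/(1−f) ≈ 49.846 mg/L.
Regimen B: f = (1/2)^(23/33) ≈ 0.6169; Cmin,ss = (693/33)·f/(1−f) ≈ 33.816 mg/L.
Difference ≈ 49.846 − 33.816 ≈ 16.030 mg/L.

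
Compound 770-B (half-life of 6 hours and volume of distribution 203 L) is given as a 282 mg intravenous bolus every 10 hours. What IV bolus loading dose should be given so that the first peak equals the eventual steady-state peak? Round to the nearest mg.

f = (1/2)^(10/6) ≈ 0.314980; accumulation ratio R = 1/(1−f) ≈ 1.45981.
Loading dose to hit Cmax,ss on first dose: D_load = D_maint·R ≈ 282 × 1.45981 ≈ 411.67 mg.

412 mg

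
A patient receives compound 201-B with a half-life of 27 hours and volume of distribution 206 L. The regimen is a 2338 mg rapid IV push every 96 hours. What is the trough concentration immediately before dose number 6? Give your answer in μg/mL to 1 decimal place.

1.1 μg/mL

f = (1/2)^(τ/t½) = (1/2)^(96/27) ≈ 0.0850.
C₀ = D/Vd = 2338/206 ≈ 11.350 μg/mL.
Before the 6th dose, 5 doses have been given. Superposition: Cmin = C₀·(f + f² + … + f^5).
≈ 11.350 × (0.0850 + 0.0072 + 0.0006 + 0.0001 + 0.0000) ≈ 11.350 × 0.0929 ≈ 1.054 μg/mL.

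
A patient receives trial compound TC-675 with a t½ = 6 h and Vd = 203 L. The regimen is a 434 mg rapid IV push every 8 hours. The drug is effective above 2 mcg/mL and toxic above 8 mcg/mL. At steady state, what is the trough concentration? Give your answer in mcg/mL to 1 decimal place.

1.4 mcg/mL

Over one 8-h interval, 8/6 ≈ 1.3333 half-lives elapse, leaving f ≈ 0.3969 of each dose.
Accumulation ratio R = 1/(1 − f) ≈ 1/0.6031 ≈ 1.6581.
Each bolus raises the concentration by D/Vd = 434/203 ≈ 2.138 mcg/mL.
Steady-state peak Cmax,ss = C₀·R ≈ 2.138 × 1.6581 ≈ 3.545 mcg/mL.
One interval later, Cmin,ss = Cmax,ss·e^(−kτ) ≈ 3.545 × 0.3969 ≈ 1.407 mcg/mL.
Trough 1.4 mcg/mL vs MEC 2 mcg/mL: subtherapeutic.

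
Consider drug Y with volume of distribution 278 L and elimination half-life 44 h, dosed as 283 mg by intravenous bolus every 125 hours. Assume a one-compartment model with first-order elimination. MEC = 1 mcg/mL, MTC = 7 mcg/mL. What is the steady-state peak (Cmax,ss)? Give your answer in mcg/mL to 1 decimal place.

k = ln2/t½ = ln2/44 ≈ 0.015753 h⁻¹; fraction remaining f = e^(−kτ) = e^(−0.015753×125) ≈ 0.1396.
Accumulation ratio R = 1/(1 − f) ≈ 1/0.8604 ≈ 1.1623.
Single-dose peak C₀ = D/Vd = 283/278 ≈ 1.018 mcg/mL.
Steady-state peak Cmax,ss = C₀·R ≈ 1.018 × 1.1623 ≈ 1.183 mcg/mL.
Peak 1.2 mcg/mL vs MTC 7 mcg/mL: below toxic threshold.

1.2 mcg/mL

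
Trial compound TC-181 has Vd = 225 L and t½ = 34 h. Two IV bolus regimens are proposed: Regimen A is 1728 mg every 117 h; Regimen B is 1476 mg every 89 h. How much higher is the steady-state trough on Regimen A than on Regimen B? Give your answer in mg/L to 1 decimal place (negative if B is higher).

Regimen A: f = (1/2)^(117/34) ≈ 0.0921; Cmin,ss = (1728/225)·f/(1−f) ≈ 0.779 mg/L.
Regimen B: f = (1/2)^(89/34) ≈ 0.1629; Cmin,ss = (1476/225)·f/(1−f) ≈ 1.277 mg/L.
Difference ≈ 0.779 − 1.277 ≈ -0.498 mg/L.

-0.5 mg/L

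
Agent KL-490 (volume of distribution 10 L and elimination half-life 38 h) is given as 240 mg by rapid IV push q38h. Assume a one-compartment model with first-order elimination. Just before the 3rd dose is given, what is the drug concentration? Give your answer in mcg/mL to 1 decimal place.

f = (1/2)^(τ/t½) = (1/2)^(38/38) ≈ 0.5000.
C₀ = D/Vd = 240/10 ≈ 24.000 mcg/mL.
Before the 3rd dose, 2 doses have been given. Superposition: Cmin = C₀·(f + f²).
≈ 24.000 × (0.5000 + 0.2500) ≈ 24.000 × 0.7500 ≈ 18.000 mcg/mL.

18.0 mcg/mL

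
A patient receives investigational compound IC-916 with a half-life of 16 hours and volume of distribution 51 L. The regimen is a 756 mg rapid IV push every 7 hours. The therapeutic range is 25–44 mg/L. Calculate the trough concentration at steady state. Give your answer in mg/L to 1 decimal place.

k = ln2/t½ = ln2/16 ≈ 0.043322 h⁻¹; fraction remaining f = e^(−kτ) = e^(−0.043322×7) ≈ 0.7384.
Accumulation ratio R = 1/(1 − f) ≈ 1/0.2616 ≈ 3.8226.
Single-dose peak C₀ = D/Vd = 756/51 ≈ 14.824 mg/L.
Cmax,ss = C₀/(1 − f) ≈ 14.824/0.2616 ≈ 56.667 mg/L.
Steady-state trough Cmin,ss = Cmax,ss·f ≈ 56.667 × 0.7384 ≈ 41.843 mg/L.
Trough 41.8 mg/L vs MEC 25 mg/L: adequate.

41.8 mg/L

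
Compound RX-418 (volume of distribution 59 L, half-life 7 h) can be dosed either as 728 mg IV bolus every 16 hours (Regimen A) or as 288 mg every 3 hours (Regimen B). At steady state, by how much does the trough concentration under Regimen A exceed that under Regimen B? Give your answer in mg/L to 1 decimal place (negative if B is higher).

-10.9 mg/L

Regimen A: f = (1/2)^(16/7) ≈ 0.2051; Cmin,ss = (728/59)·f/(1−f) ≈ 3.184 mg/L.
Regimen B: f = (1/2)^(3/7) ≈ 0.7430; Cmin,ss = (288/59)·f/(1−f) ≈ 14.112 mg/L.
Difference ≈ 3.184 − 14.112 ≈ -10.928 mg/L.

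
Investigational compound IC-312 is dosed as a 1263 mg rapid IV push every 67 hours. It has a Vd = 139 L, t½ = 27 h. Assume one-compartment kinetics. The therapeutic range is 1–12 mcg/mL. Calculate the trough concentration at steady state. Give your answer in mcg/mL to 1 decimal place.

Over one 67-h interval, 67/27 ≈ 2.4815 half-lives elapse, leaving f ≈ 0.1791 of each dose.
Single-dose peak C₀ = D/Vd = 1263/139 ≈ 9.086 mcg/mL.
Steady-state trough Cmin,ss = C₀·f/(1−f) ≈ 9.086 × 0.1791/0.8209 ≈ 1.982 mcg/mL.
Trough 2.0 mcg/mL vs MEC 1 mcg/mL: adequate.

2.0 mcg/mL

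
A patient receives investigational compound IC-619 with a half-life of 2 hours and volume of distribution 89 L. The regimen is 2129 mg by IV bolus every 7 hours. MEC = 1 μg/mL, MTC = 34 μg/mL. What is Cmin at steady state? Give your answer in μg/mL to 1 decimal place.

Over one 7-h interval, 7/2 ≈ 3.5 half-lives elapse, leaving f ≈ 0.0884 of each dose.
Accumulation ratio R = 1/(1 − f) ≈ 1/0.9116 ≈ 1.0970.
Each bolus raises the concentration by D/Vd = 2129/89 ≈ 23.921 μg/mL.
Steady-state peak Cmax,ss = C₀·R ≈ 23.921 × 1.0970 ≈ 26.241 μg/mL.
One interval later, Cmin,ss = Cmax,ss·e^(−kτ) ≈ 26.241 × 0.0884 ≈ 2.320 μg/mL.
Trough 2.3 μg/mL vs MEC 1 μg/mL: adequate.

2.3 μg/mL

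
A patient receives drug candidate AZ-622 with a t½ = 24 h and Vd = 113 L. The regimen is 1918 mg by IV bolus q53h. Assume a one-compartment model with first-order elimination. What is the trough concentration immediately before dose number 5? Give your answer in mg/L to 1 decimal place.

f = (1/2)^(τ/t½) = (1/2)^(53/24) ≈ 0.2164.
C₀ = D/Vd = 1918/113 ≈ 16.973 mg/L.
Before the 5th dose, 4 doses have been given. Superposition: Cmin = C₀·(f + f² + … + f^4).
≈ 16.973 × (0.2164 + 0.0468 + 0.0101 + 0.0022) ≈ 16.973 × 0.2755 ≈ 4.676 mg/L.

4.7 mg/L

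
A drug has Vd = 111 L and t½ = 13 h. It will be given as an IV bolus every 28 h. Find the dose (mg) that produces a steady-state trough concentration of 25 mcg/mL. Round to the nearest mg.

9574 mg

τ/t½ = 28/13 ≈ 2.1538, so f = (1/2)^(28/13) ≈ 0.224713.
Cmin,ss = (D/Vd)·f/(1−f), so D = Cmin,ss·Vd·(1−f)/f.
D = 25 × 111 × (1−f)/f ≈ 25 × 111 × 3.45012 ≈ 9574.08 mg.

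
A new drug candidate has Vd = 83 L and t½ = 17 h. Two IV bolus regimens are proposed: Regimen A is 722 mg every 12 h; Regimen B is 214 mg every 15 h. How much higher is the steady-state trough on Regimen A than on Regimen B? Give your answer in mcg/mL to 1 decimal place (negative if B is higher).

10.7 mcg/mL

Regimen A: f = (1/2)^(12/17) ≈ 0.6131; Cmin,ss = (722/83)·f/(1−f) ≈ 13.785 mcg/mL.
Regimen B: f = (1/2)^(15/17) ≈ 0.5425; Cmin,ss = (214/83)·f/(1−f) ≈ 3.057 mcg/mL.
Difference ≈ 13.785 − 3.057 ≈ 10.728 mcg/mL.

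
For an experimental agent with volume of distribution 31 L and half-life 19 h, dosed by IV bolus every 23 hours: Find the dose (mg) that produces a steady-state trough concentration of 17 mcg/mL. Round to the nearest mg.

τ/t½ = 23/19 ≈ 1.2105, so f = (1/2)^(23/19) ≈ 0.432111.
Cmin,ss = (D/Vd)·f/(1−f), so D = Cmin,ss·Vd·(1−f)/f.
D = 17 × 31 × (1−f)/f ≈ 17 × 31 × 1.31422 ≈ 692.59 mg.

693 mg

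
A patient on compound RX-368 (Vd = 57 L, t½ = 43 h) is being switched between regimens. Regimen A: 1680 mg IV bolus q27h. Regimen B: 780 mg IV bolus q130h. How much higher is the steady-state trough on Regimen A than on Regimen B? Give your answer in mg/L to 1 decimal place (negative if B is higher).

Regimen A: f = (1/2)^(27/43) ≈ 0.6471; Cmin,ss = (1680/57)·f/(1−f) ≈ 54.045 mg/L.
Regimen B: f = (1/2)^(130/43) ≈ 0.1230; Cmin,ss = (780/57)·f/(1−f) ≈ 1.919 mg/L.
Difference ≈ 54.045 − 1.919 ≈ 52.126 mg/L.

52.1 mg/L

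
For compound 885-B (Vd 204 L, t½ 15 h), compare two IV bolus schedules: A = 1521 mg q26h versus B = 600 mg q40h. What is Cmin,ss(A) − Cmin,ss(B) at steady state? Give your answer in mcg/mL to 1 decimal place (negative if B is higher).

Regimen A: f = (1/2)^(26/15) ≈ 0.3008; Cmin,ss = (1521/204)·f/(1−f) ≈ 3.208 mcg/mL.
Regimen B: f = (1/2)^(40/15) ≈ 0.1575; Cmin,ss = (600/204)·f/(1−f) ≈ 0.550 mcg/mL.
Difference ≈ 3.208 − 0.550 ≈ 2.658 mcg/mL.

2.7 mcg/mL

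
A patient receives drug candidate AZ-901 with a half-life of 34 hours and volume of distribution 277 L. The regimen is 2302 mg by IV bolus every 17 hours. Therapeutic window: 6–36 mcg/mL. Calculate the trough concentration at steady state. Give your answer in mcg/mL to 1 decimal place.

20.1 mcg/mL

τ/t½ = 17/34 ≈ 0.5, so fraction remaining f = (1/2)^(17/34) ≈ 0.7071.
Accumulation ratio R = 1/(1 − f) ≈ 1/0.2929 ≈ 3.4141.
Single-dose peak C₀ = D/Vd = 2302/277 ≈ 8.310 mcg/mL.
Cmax,ss = C₀/(1 − f) ≈ 8.310/0.2929 ≈ 28.371 mcg/mL.
Steady-state trough Cmin,ss = Cmax,ss·f ≈ 28.371 × 0.7071 ≈ 20.061 mcg/mL.
Trough 20.1 mcg/mL vs MEC 6 mcg/mL: adequate.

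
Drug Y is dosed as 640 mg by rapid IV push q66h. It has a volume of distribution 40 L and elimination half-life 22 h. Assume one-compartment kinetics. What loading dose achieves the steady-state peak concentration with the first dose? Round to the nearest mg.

731 mg

f = (1/2)^(66/22) ≈ 0.125000; accumulation ratio R = 1/(1−f) ≈ 1.14286.
Loading dose to hit Cmax,ss on first dose: D_load = D_maint·R ≈ 640 × 1.14286 ≈ 731.43 mg.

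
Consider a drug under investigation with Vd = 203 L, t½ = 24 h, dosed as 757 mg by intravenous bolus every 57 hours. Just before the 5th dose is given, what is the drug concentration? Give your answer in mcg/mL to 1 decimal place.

f = (1/2)^(τ/t½) = (1/2)^(57/24) ≈ 0.1928.
C₀ = D/Vd = 757/203 ≈ 3.729 mcg/mL.
Before the 5th dose, 4 doses have been given. Superposition: Cmin = C₀·(f + f² + … + f^4).
≈ 3.729 × (0.1928 + 0.0372 + 0.0072 + 0.0014) ≈ 3.729 × 0.2386 ≈ 0.890 mcg/mL.

0.9 mcg/mL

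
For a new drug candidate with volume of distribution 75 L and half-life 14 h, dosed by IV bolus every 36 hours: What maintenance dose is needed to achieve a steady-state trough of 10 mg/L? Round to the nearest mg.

τ/t½ = 36/14 ≈ 2.5714, so f = (1/2)^(36/14) ≈ 0.168238.
Cmin,ss = (D/Vd)·f/(1−f), so D = Cmin,ss·Vd·(1−f)/f.
D = 10 × 75 × (1−f)/f ≈ 10 × 75 × 4.94396 ≈ 3707.97 mg.

3708 mg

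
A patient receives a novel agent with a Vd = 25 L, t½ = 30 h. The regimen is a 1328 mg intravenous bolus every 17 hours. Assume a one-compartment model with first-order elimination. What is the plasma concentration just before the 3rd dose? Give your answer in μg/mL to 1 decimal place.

60.1 μg/mL

f = (1/2)^(τ/t½) = (1/2)^(17/30) ≈ 0.6752.
C₀ = D/Vd = 1328/25 ≈ 53.120 μg/mL.
Before the 3rd dose, 2 doses have been given. Superposition: Cmin = C₀·(f + f²).
≈ 53.120 × (0.6752 + 0.4559) ≈ 53.120 × 1.1311 ≈ 60.084 μg/mL.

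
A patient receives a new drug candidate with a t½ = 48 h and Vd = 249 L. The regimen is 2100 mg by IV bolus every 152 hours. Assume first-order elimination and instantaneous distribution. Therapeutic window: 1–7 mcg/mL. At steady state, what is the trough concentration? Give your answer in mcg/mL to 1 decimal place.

k = ln2/t½ = ln2/48 ≈ 0.014441 h⁻¹; fraction remaining f = e^(−kτ) = e^(−0.014441×152) ≈ 0.1114.
Accumulation ratio R = 1/(1 − f) ≈ 1/0.8886 ≈ 1.1254.
Single-dose peak C₀ = D/Vd = 2100/249 ≈ 8.434 mcg/mL.
Steady-state peak Cmax,ss = C₀·R ≈ 8.434 × 1.1254 ≈ 9.492 mcg/mL.
Steady-state trough Cmin,ss = Cmax,ss·f ≈ 9.492 × 0.1114 ≈ 1.057 mcg/mL.
Trough 1.1 mcg/mL vs MEC 1 mcg/mL: adequate.

1.1 mcg/mL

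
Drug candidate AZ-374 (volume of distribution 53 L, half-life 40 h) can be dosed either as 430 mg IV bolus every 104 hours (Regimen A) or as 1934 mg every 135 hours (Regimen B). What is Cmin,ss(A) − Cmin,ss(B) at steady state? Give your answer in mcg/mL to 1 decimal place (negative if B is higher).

Regimen A: f = (1/2)^(104/40) ≈ 0.1649; Cmin,ss = (430/53)·f/(1−f) ≈ 1.602 mcg/mL.
Regimen B: f = (1/2)^(135/40) ≈ 0.0964; Cmin,ss = (1934/53)·f/(1−f) ≈ 3.893 mcg/mL.
Difference ≈ 1.602 − 3.893 ≈ -2.291 mcg/mL.

-2.3 mcg/mL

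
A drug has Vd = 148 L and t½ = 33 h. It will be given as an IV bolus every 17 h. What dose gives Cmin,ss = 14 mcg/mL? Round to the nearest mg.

889 mg

τ/t½ = 17/33 ≈ 0.51515, so f = (1/2)^(17/33) ≈ 0.699719.
Cmin,ss = (D/Vd)·f/(1−f), so D = Cmin,ss·Vd·(1−f)/f.
D = 14 × 148 × (1−f)/f ≈ 14 × 148 × 0.42915 ≈ 889.20 mg.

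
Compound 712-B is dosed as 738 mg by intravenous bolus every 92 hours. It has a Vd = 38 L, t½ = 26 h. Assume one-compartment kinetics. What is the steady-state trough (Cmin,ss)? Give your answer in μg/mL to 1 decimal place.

1.8 μg/mL

Over one 92-h interval, 92/26 ≈ 3.5385 half-lives elapse, leaving f ≈ 0.0861 of each dose.
Each bolus raises the concentration by D/Vd = 738/38 ≈ 19.421 μg/mL.
Steady-state trough Cmin,ss = C₀·f/(1−f) ≈ 19.421 × 0.0861/0.9139 ≈ 1.830 μg/mL.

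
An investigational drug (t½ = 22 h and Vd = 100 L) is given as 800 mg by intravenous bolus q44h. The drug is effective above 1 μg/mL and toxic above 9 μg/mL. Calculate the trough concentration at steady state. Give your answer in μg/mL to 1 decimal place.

2.7 μg/mL

τ = 44 h = 2 half-lives, so f = (1/2)^2 = 0.25.
Accumulation ratio R = 1/(1 − f) = 1/0.75 = 4/3.
Single-dose peak C₀ = D/Vd = 800/100 = 8 μg/mL.
Steady-state peak Cmax,ss = C₀·R = 8 × 4/3 ≈ 10.667 μg/mL.
Steady-state trough Cmin,ss = Cmax,ss·f ≈ 10.667 × 0.25 ≈ 2.667 μg/mL.
Trough 2.7 μg/mL vs MEC 1 μg/mL: adequate.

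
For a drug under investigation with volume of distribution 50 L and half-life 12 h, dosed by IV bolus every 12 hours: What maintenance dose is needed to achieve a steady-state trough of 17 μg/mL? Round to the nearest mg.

τ/t½ = 12/12 ≈ 1, so f = (1/2)^(12/12) ≈ 0.500000.
Cmin,ss = (D/Vd)·f/(1−f), so D = Cmin,ss·Vd·(1−f)/f.
D = 17 × 50 × (1−f)/f ≈ 17 × 50 × 1.00000 ≈ 850.00 mg.

850 mg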